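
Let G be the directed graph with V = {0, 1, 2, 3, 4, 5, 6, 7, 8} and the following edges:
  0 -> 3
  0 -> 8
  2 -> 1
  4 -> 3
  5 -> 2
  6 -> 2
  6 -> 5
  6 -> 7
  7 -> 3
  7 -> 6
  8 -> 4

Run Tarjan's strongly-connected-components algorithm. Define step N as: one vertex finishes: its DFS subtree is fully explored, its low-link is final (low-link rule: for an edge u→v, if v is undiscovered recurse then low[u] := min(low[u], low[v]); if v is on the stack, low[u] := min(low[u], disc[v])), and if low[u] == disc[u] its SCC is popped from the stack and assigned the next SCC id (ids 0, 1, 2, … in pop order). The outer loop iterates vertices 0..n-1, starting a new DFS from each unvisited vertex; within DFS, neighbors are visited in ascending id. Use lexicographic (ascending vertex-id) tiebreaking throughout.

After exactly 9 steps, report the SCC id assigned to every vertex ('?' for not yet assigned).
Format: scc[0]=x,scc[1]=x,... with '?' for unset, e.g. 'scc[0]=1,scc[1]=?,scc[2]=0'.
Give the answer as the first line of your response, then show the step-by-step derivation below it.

scc[0]=3,scc[1]=4,scc[2]=5,scc[3]=0,scc[4]=1,scc[5]=6,scc[6]=7,scc[7]=7,scc[8]=2

step 1: low=(low[0]=0,low[1]=?,low[2]=?,low[3]=1,low[4]=?,low[5]=?,low[6]=?,low[7]=?,low[8]=?); scc=(scc[0]=?,scc[1]=?,scc[2]=?,scc[3]=0,scc[4]=?,scc[5]=?,scc[6]=?,scc[7]=?,scc[8]=?)
step 2: low=(low[0]=0,low[1]=?,low[2]=?,low[3]=1,low[4]=3,low[5]=?,low[6]=?,low[7]=?,low[8]=2); scc=(scc[0]=?,scc[1]=?,scc[2]=?,scc[3]=0,scc[4]=1,scc[5]=?,scc[6]=?,scc[7]=?,scc[8]=?)
step 3: low=(low[0]=0,low[1]=?,low[2]=?,low[3]=1,low[4]=3,low[5]=?,low[6]=?,low[7]=?,low[8]=2); scc=(scc[0]=?,scc[1]=?,scc[2]=?,scc[3]=0,scc[4]=1,scc[5]=?,scc[6]=?,scc[7]=?,scc[8]=2)
step 4: low=(low[0]=0,low[1]=?,low[2]=?,low[3]=1,low[4]=3,low[5]=?,low[6]=?,low[7]=?,low[8]=2); scc=(scc[0]=3,scc[1]=?,scc[2]=?,scc[3]=0,scc[4]=1,scc[5]=?,scc[6]=?,scc[7]=?,scc[8]=2)
step 5: low=(low[0]=0,low[1]=4,low[2]=?,low[3]=1,low[4]=3,low[5]=?,low[6]=?,low[7]=?,low[8]=2); scc=(scc[0]=3,scc[1]=4,scc[2]=?,scc[3]=0,scc[4]=1,scc[5]=?,scc[6]=?,scc[7]=?,scc[8]=2)
step 6: low=(low[0]=0,low[1]=4,low[2]=5,low[3]=1,low[4]=3,low[5]=?,low[6]=?,low[7]=?,low[8]=2); scc=(scc[0]=3,scc[1]=4,scc[2]=5,scc[3]=0,scc[4]=1,scc[5]=?,scc[6]=?,scc[7]=?,scc[8]=2)
step 7: low=(low[0]=0,low[1]=4,low[2]=5,low[3]=1,low[4]=3,low[5]=6,low[6]=?,low[7]=?,low[8]=2); scc=(scc[0]=3,scc[1]=4,scc[2]=5,scc[3]=0,scc[4]=1,scc[5]=6,scc[6]=?,scc[7]=?,scc[8]=2)
step 8: low=(low[0]=0,low[1]=4,low[2]=5,low[3]=1,low[4]=3,low[5]=6,low[6]=7,low[7]=7,low[8]=2); scc=(scc[0]=3,scc[1]=4,scc[2]=5,scc[3]=0,scc[4]=1,scc[5]=6,scc[6]=?,scc[7]=?,scc[8]=2)
step 9: low=(low[0]=0,low[1]=4,low[2]=5,low[3]=1,low[4]=3,low[5]=6,low[6]=7,low[7]=7,low[8]=2); scc=(scc[0]=3,scc[1]=4,scc[2]=5,scc[3]=0,scc[4]=1,scc[5]=6,scc[6]=7,scc[7]=7,scc[8]=2)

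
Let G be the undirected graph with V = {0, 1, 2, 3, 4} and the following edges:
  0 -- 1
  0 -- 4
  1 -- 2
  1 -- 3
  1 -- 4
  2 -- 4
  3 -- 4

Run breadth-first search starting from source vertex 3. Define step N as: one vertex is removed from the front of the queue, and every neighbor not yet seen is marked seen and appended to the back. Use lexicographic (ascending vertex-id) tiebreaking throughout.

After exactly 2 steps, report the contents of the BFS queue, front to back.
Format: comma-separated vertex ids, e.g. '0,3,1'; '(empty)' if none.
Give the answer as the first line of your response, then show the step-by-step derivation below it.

4,0,2

step 1: dequeue 3; queue=[1,4]; order=3
step 2: dequeue 1; queue=[4,0,2]; order=3,1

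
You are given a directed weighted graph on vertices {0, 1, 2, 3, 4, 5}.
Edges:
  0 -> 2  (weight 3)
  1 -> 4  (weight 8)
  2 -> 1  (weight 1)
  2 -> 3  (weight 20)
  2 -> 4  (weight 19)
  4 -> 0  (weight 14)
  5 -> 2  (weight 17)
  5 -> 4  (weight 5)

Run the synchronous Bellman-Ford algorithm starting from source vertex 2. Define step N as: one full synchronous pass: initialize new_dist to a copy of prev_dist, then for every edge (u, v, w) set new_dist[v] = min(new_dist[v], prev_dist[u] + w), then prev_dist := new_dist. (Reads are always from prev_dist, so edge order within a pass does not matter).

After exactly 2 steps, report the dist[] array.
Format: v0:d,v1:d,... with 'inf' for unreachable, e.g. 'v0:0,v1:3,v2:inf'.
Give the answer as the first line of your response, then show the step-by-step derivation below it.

v0:33,v1:1,v2:0,v3:20,v4:9,v5:inf

step 1: dist = v0:inf,v1:1,v2:0,v3:20,v4:19,v5:inf
step 2: dist = v0:33,v1:1,v2:0,v3:20,v4:9,v5:inf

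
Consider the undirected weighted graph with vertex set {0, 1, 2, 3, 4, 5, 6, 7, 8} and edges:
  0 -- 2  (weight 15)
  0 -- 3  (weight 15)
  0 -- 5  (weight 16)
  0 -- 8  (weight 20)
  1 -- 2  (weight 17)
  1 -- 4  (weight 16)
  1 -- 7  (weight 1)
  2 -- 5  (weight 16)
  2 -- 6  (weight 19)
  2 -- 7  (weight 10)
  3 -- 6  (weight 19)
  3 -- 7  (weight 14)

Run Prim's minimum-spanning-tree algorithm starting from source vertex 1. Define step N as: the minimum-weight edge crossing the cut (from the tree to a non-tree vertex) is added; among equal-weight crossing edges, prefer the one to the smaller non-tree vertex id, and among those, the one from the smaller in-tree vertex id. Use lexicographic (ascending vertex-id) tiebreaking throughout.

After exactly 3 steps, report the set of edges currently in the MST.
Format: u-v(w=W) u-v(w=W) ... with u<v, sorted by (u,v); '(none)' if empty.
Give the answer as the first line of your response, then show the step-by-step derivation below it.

1-7(w=1) 2-7(w=10) 3-7(w=14)

step 1: add edge 1-7 (w=1); MST = {1-7(w=1)}
step 2: add edge 2-7 (w=10); MST = {1-7(w=1) 2-7(w=10)}
step 3: add edge 3-7 (w=14); MST = {1-7(w=1) 2-7(w=10) 3-7(w=14)}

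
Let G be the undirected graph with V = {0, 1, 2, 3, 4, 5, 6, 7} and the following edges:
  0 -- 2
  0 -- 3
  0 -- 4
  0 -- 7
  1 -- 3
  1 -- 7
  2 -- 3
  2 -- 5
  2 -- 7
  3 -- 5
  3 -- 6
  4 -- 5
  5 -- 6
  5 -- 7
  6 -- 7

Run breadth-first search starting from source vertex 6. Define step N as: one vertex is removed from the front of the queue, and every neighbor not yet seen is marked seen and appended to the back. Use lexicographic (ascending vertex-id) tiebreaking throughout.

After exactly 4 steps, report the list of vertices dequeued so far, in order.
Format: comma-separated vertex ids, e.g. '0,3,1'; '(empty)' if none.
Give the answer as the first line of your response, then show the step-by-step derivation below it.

6,3,5,7

step 1: dequeue 6; queue=[3,5,7]; order=6
step 2: dequeue 3; queue=[5,7,0,1,2]; order=6,3
step 3: dequeue 5; queue=[7,0,1,2,4]; order=6,3,5
step 4: dequeue 7; queue=[0,1,2,4]; order=6,3,5,7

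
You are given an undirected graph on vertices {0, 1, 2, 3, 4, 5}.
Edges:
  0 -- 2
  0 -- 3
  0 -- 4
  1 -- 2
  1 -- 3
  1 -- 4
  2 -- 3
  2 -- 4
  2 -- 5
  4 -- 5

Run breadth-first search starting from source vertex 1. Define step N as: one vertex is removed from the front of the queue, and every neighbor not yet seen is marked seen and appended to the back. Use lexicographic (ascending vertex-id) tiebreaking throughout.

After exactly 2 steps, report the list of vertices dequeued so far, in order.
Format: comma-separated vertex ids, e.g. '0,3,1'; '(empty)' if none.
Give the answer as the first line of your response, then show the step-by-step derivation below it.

1,2

step 1: dequeue 1; queue=[2,3,4]; order=1
step 2: dequeue 2; queue=[3,4,0,5]; order=1,2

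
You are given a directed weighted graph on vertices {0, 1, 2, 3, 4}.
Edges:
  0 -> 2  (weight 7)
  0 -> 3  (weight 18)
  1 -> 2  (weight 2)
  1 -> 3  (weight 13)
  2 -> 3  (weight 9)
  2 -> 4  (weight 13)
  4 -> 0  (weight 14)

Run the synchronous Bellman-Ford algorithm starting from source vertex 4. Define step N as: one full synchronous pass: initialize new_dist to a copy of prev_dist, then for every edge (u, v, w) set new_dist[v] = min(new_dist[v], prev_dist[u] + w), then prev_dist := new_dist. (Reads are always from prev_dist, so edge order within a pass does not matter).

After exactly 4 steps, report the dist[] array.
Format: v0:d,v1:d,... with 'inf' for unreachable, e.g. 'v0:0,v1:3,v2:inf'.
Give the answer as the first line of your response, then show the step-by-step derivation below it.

v0:14,v1:inf,v2:21,v3:30,v4:0

step 1: dist = v0:14,v1:inf,v2:inf,v3:inf,v4:0
step 2: dist = v0:14,v1:inf,v2:21,v3:32,v4:0
step 3: dist = v0:14,v1:inf,v2:21,v3:30,v4:0
step 4: dist = v0:14,v1:inf,v2:21,v3:30,v4:0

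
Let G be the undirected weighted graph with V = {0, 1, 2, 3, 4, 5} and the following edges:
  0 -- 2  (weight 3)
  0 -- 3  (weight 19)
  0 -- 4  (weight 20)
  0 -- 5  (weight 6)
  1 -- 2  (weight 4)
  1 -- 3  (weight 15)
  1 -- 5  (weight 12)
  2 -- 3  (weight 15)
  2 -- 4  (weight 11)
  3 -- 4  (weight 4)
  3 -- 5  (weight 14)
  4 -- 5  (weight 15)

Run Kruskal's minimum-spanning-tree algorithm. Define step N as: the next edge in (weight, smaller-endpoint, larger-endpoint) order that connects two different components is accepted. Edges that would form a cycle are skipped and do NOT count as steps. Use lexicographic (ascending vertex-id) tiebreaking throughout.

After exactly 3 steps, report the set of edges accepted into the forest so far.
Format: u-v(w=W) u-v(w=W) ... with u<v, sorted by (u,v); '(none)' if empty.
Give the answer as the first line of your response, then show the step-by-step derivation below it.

0-2(w=3) 1-2(w=4) 3-4(w=4)

step 1: add edge 0-2 (w=3); MST = {0-2(w=3)}
step 2: add edge 1-2 (w=4); MST = {0-2(w=3) 1-2(w=4)}
step 3: add edge 3-4 (w=4); MST = {0-2(w=3) 1-2(w=4) 3-4(w=4)}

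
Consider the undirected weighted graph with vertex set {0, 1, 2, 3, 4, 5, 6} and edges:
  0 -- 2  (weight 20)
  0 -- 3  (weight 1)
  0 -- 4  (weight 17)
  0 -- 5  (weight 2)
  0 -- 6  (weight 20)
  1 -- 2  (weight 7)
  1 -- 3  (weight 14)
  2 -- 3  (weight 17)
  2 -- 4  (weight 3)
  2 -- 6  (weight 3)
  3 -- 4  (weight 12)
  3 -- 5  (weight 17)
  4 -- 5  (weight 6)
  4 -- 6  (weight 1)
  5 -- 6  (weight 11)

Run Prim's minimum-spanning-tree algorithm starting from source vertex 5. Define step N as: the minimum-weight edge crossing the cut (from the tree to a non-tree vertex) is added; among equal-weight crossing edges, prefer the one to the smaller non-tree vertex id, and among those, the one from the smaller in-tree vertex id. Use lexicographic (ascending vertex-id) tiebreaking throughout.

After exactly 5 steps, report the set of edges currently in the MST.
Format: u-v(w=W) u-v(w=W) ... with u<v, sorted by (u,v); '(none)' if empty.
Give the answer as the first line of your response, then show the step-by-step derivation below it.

0-3(w=1) 0-5(w=2) 2-4(w=3) 4-5(w=6) 4-6(w=1)

step 1: add edge 0-5 (w=2); MST = {0-5(w=2)}
step 2: add edge 0-3 (w=1); MST = {0-3(w=1) 0-5(w=2)}
step 3: add edge 4-5 (w=6); MST = {0-3(w=1) 0-5(w=2) 4-5(w=6)}
step 4: add edge 4-6 (w=1); MST = {0-3(w=1) 0-5(w=2) 4-5(w=6) 4-6(w=1)}
step 5: add edge 2-4 (w=3); MST = {0-3(w=1) 0-5(w=2) 2-4(w=3) 4-5(w=6) 4-6(w=1)}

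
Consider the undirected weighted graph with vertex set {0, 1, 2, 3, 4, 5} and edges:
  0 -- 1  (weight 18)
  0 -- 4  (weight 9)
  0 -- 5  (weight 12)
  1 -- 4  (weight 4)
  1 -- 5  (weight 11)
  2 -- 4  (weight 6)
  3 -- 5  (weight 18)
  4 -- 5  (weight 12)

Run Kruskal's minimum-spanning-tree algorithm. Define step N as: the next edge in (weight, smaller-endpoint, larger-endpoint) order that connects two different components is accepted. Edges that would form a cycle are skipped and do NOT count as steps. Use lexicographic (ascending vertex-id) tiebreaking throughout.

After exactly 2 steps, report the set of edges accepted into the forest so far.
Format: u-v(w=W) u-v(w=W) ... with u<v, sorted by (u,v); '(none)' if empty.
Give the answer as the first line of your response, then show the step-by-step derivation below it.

1-4(w=4) 2-4(w=6)

step 1: add edge 1-4 (w=4); MST = {1-4(w=4)}
step 2: add edge 2-4 (w=6); MST = {1-4(w=4) 2-4(w=6)}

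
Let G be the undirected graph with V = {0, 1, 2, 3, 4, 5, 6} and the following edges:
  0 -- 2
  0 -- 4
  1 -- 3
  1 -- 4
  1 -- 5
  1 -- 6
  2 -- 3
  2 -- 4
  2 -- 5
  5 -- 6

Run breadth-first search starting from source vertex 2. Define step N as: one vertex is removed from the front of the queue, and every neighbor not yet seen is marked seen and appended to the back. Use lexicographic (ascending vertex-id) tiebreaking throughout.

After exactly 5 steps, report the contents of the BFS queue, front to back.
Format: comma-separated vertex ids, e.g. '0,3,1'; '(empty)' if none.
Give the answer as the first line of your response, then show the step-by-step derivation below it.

1,6

step 1: dequeue 2; queue=[0,3,4,5]; order=2
step 2: dequeue 0; queue=[3,4,5]; order=2,0
step 3: dequeue 3; queue=[4,5,1]; order=2,0,3
step 4: dequeue 4; queue=[5,1]; order=2,0,3,4
step 5: dequeue 5; queue=[1,6]; order=2,0,3,4,5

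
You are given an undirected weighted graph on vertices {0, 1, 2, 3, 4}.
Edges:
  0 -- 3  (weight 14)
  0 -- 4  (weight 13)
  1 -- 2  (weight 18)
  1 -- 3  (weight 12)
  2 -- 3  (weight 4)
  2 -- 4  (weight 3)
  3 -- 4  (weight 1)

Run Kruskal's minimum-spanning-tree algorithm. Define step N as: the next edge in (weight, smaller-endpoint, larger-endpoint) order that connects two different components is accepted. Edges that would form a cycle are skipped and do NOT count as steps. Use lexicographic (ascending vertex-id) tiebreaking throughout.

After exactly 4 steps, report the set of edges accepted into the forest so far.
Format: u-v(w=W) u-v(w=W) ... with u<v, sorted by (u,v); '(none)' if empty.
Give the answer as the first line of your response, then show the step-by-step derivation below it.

0-4(w=13) 1-3(w=12) 2-4(w=3) 3-4(w=1)

step 1: add edge 3-4 (w=1); MST = {3-4(w=1)}
step 2: add edge 2-4 (w=3); MST = {2-4(w=3) 3-4(w=1)}
step 3: add edge 1-3 (w=12); MST = {1-3(w=12) 2-4(w=3) 3-4(w=1)}
step 4: add edge 0-4 (w=13); MST = {0-4(w=13) 1-3(w=12) 2-4(w=3) 3-4(w=1)}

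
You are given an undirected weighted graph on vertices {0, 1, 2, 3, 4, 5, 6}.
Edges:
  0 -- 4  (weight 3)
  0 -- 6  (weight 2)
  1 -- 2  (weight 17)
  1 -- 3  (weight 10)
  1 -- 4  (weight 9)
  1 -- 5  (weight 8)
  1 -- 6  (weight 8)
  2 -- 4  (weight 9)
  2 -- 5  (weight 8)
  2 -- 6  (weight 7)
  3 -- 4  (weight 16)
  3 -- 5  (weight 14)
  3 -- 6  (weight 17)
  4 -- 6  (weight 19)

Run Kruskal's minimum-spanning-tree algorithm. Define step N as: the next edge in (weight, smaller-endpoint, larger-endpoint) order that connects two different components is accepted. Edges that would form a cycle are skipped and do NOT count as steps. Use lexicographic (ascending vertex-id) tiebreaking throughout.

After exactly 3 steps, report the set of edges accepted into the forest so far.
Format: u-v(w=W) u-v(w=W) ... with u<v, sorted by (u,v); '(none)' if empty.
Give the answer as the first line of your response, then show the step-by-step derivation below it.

0-4(w=3) 0-6(w=2) 2-6(w=7)

step 1: add edge 0-6 (w=2); MST = {0-6(w=2)}
step 2: add edge 0-4 (w=3); MST = {0-4(w=3) 0-6(w=2)}
step 3: add edge 2-6 (w=7); MST = {0-4(w=3) 0-6(w=2) 2-6(w=7)}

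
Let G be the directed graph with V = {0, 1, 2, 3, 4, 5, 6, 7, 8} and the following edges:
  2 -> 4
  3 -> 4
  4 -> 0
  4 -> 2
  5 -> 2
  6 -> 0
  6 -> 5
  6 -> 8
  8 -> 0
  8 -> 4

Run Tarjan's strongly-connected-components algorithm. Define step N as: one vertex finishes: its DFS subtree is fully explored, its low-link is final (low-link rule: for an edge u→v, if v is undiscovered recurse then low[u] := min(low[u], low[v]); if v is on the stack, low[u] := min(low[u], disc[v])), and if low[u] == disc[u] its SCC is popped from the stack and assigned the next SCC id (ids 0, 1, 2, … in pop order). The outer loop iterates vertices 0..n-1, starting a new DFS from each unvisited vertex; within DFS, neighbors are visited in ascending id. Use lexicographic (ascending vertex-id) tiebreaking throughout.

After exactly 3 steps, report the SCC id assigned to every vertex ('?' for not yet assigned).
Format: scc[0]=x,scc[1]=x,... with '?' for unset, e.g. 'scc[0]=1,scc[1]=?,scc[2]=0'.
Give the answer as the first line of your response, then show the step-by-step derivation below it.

scc[0]=0,scc[1]=1,scc[2]=?,scc[3]=?,scc[4]=?,scc[5]=?,scc[6]=?,scc[7]=?,scc[8]=?

step 1: low=(low[0]=0,low[1]=?,low[2]=?,low[3]=?,low[4]=?,low[5]=?,low[6]=?,low[7]=?,low[8]=?); scc=(scc[0]=0,scc[1]=?,scc[2]=?,scc[3]=?,scc[4]=?,scc[5]=?,scc[6]=?,scc[7]=?,scc[8]=?)
step 2: low=(low[0]=0,low[1]=1,low[2]=?,low[3]=?,low[4]=?,low[5]=?,low[6]=?,low[7]=?,low[8]=?); scc=(scc[0]=0,scc[1]=1,scc[2]=?,scc[3]=?,scc[4]=?,scc[5]=?,scc[6]=?,scc[7]=?,scc[8]=?)
step 3: low=(low[0]=0,low[1]=1,low[2]=2,low[3]=?,low[4]=2,low[5]=?,low[6]=?,low[7]=?,low[8]=?); scc=(scc[0]=0,scc[1]=1,scc[2]=?,scc[3]=?,scc[4]=?,scc[5]=?,scc[6]=?,scc[7]=?,scc[8]=?)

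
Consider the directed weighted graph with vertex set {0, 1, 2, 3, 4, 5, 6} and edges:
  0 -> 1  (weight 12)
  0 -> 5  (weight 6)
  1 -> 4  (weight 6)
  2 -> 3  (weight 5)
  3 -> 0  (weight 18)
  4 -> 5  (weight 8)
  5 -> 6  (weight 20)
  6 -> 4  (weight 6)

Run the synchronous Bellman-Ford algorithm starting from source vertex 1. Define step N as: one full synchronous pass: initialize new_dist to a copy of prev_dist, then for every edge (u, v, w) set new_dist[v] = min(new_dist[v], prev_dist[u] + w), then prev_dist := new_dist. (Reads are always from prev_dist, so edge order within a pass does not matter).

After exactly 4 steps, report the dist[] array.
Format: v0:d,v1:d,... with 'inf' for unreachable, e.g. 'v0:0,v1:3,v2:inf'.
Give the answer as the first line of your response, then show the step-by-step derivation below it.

v0:inf,v1:0,v2:inf,v3:inf,v4:6,v5:14,v6:34

step 1: dist = v0:inf,v1:0,v2:inf,v3:inf,v4:6,v5:inf,v6:inf
step 2: dist = v0:inf,v1:0,v2:inf,v3:inf,v4:6,v5:14,v6:inf
step 3: dist = v0:inf,v1:0,v2:inf,v3:inf,v4:6,v5:14,v6:34
step 4: dist = v0:inf,v1:0,v2:inf,v3:inf,v4:6,v5:14,v6:34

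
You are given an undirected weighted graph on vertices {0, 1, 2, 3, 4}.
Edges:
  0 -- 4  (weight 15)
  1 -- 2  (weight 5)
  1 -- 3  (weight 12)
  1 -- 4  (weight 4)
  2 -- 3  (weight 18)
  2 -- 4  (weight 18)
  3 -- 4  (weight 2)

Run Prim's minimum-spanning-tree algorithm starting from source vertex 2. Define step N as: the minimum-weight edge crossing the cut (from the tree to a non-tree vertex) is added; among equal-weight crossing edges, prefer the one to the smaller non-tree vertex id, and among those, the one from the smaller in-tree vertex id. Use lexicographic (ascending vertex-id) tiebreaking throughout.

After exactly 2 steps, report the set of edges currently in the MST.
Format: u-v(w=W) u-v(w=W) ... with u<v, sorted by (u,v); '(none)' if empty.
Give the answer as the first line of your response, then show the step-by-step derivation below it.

1-2(w=5) 1-4(w=4)

step 1: add edge 1-2 (w=5); MST = {1-2(w=5)}
step 2: add edge 1-4 (w=4); MST = {1-2(w=5) 1-4(w=4)}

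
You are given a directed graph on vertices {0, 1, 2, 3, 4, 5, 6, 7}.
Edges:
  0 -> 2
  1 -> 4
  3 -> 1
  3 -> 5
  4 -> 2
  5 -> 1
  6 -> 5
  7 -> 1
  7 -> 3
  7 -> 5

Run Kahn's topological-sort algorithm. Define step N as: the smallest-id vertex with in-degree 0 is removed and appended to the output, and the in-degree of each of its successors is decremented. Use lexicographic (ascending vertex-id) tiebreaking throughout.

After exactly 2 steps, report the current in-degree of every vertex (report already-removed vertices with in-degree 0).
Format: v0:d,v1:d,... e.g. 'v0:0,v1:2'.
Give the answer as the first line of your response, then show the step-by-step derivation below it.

v0:0,v1:3,v2:1,v3:1,v4:1,v5:2,v6:0,v7:0

step 1: output 0; order=[0]; indeg=(0,3,1,1,1,3,0,0)
step 2: output 6; order=[0,6]; indeg=(0,3,1,1,1,2,0,0)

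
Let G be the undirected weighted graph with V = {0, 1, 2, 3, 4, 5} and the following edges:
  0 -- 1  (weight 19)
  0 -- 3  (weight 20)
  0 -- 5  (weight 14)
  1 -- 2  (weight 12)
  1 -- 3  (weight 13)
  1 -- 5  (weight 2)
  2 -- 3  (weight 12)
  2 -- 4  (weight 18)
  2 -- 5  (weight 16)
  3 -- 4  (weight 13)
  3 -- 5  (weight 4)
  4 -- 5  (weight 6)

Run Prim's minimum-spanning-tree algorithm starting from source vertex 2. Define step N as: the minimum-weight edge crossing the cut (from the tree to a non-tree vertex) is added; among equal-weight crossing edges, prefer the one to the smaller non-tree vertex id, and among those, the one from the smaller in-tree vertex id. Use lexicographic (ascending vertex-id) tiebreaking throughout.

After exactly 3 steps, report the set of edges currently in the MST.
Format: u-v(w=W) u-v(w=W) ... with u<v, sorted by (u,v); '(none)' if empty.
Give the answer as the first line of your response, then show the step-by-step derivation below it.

1-2(w=12) 1-5(w=2) 3-5(w=4)

step 1: add edge 1-2 (w=12); MST = {1-2(w=12)}
step 2: add edge 1-5 (w=2); MST = {1-2(w=12) 1-5(w=2)}
step 3: add edge 3-5 (w=4); MST = {1-2(w=12) 1-5(w=2) 3-5(w=4)}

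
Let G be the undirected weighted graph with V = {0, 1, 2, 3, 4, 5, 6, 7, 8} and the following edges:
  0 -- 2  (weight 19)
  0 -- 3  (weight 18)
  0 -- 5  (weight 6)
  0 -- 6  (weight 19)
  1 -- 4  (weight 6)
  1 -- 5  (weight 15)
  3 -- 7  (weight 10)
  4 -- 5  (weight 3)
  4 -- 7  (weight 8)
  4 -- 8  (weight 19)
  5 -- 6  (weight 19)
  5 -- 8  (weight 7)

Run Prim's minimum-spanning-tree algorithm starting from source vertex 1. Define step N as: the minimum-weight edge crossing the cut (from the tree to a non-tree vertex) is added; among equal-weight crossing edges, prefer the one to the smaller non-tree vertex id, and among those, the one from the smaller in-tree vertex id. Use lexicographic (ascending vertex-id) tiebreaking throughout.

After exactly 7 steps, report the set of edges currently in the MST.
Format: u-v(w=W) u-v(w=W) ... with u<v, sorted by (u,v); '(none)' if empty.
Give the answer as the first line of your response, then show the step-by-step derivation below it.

0-2(w=19) 0-5(w=6) 1-4(w=6) 3-7(w=10) 4-5(w=3) 4-7(w=8) 5-8(w=7)

step 1: add edge 1-4 (w=6); MST = {1-4(w=6)}
step 2: add edge 4-5 (w=3); MST = {1-4(w=6) 4-5(w=3)}
step 3: add edge 0-5 (w=6); MST = {0-5(w=6) 1-4(w=6) 4-5(w=3)}
step 4: add edge 5-8 (w=7); MST = {0-5(w=6) 1-4(w=6) 4-5(w=3) 5-8(w=7)}
step 5: add edge 4-7 (w=8); MST = {0-5(w=6) 1-4(w=6) 4-5(w=3) 4-7(w=8) 5-8(w=7)}
step 6: add edge 3-7 (w=10); MST = {0-5(w=6) 1-4(w=6) 3-7(w=10) 4-5(w=3) 4-7(w=8) 5-8(w=7)}
step 7: add edge 0-2 (w=19); MST = {0-2(w=19) 0-5(w=6) 1-4(w=6) 3-7(w=10) 4-5(w=3) 4-7(w=8) 5-8(w=7)}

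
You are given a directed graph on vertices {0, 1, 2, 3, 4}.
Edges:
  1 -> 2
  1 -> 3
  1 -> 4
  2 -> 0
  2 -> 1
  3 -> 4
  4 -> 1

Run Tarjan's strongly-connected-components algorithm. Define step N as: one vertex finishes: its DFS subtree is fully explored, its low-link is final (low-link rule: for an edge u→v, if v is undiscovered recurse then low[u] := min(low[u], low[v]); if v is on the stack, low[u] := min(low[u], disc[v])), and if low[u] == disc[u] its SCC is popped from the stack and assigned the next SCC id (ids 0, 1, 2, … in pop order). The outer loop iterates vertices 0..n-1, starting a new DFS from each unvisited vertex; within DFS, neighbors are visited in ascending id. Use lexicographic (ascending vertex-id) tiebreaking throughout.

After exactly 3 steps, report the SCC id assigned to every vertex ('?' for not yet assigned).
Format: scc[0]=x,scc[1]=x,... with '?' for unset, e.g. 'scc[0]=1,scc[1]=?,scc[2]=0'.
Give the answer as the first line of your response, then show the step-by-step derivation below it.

scc[0]=0,scc[1]=?,scc[2]=?,scc[3]=?,scc[4]=?

step 1: low=(low[0]=0,low[1]=?,low[2]=?,low[3]=?,low[4]=?); scc=(scc[0]=0,scc[1]=?,scc[2]=?,scc[3]=?,scc[4]=?)
step 2: low=(low[0]=0,low[1]=1,low[2]=1,low[3]=?,low[4]=?); scc=(scc[0]=0,scc[1]=?,scc[2]=?,scc[3]=?,scc[4]=?)
step 3: low=(low[0]=0,low[1]=1,low[2]=1,low[3]=3,low[4]=1); scc=(scc[0]=0,scc[1]=?,scc[2]=?,scc[3]=?,scc[4]=?)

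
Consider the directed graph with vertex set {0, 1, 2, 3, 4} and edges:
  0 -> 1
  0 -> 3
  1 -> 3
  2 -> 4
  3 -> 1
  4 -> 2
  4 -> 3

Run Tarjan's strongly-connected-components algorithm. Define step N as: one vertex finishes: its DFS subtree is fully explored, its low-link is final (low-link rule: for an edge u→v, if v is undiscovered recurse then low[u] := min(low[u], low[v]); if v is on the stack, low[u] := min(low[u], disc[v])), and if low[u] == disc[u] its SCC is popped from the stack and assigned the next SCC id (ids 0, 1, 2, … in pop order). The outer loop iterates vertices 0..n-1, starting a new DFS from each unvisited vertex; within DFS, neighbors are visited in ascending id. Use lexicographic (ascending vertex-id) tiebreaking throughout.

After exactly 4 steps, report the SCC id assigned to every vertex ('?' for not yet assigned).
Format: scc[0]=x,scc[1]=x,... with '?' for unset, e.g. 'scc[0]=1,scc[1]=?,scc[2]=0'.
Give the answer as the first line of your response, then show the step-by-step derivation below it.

scc[0]=1,scc[1]=0,scc[2]=?,scc[3]=0,scc[4]=?

step 1: low=(low[0]=0,low[1]=1,low[2]=?,low[3]=1,low[4]=?); scc=(scc[0]=?,scc[1]=?,scc[2]=?,scc[3]=?,scc[4]=?)
step 2: low=(low[0]=0,low[1]=1,low[2]=?,low[3]=1,low[4]=?); scc=(scc[0]=?,scc[1]=0,scc[2]=?,scc[3]=0,scc[4]=?)
step 3: low=(low[0]=0,low[1]=1,low[2]=?,low[3]=1,low[4]=?); scc=(scc[0]=1,scc[1]=0,scc[2]=?,scc[3]=0,scc[4]=?)
step 4: low=(low[0]=0,low[1]=1,low[2]=3,low[3]=1,low[4]=3); scc=(scc[0]=1,scc[1]=0,scc[2]=?,scc[3]=0,scc[4]=?)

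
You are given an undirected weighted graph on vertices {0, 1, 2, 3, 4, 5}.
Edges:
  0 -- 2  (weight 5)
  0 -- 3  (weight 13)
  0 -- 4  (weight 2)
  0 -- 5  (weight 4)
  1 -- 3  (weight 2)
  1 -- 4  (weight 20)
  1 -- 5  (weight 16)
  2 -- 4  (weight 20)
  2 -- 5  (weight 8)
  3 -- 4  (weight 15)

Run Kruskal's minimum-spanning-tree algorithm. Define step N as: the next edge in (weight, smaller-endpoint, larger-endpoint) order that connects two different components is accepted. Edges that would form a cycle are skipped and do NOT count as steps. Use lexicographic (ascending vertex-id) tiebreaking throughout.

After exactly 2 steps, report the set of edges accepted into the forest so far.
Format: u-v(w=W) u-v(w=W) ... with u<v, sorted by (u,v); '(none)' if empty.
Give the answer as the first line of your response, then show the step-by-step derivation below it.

0-4(w=2) 1-3(w=2)

step 1: add edge 0-4 (w=2); MST = {0-4(w=2)}
step 2: add edge 1-3 (w=2); MST = {0-4(w=2) 1-3(w=2)}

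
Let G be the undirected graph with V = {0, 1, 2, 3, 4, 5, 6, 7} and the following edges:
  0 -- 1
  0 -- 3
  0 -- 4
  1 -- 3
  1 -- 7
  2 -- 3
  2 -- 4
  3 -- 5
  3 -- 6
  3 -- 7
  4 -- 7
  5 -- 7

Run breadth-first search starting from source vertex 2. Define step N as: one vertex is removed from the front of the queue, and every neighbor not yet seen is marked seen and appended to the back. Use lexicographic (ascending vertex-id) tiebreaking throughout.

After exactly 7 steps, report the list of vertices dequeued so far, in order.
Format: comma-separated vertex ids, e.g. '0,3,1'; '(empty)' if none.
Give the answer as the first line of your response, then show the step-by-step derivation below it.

2,3,4,0,1,5,6

step 1: dequeue 2; queue=[3,4]; order=2
step 2: dequeue 3; queue=[4,0,1,5,6,7]; order=2,3
step 3: dequeue 4; queue=[0,1,5,6,7]; order=2,3,4
step 4: dequeue 0; queue=[1,5,6,7]; order=2,3,4,0
step 5: dequeue 1; queue=[5,6,7]; order=2,3,4,0,1
step 6: dequeue 5; queue=[6,7]; order=2,3,4,0,1,5
step 7: dequeue 6; queue=[7]; order=2,3,4,0,1,5,6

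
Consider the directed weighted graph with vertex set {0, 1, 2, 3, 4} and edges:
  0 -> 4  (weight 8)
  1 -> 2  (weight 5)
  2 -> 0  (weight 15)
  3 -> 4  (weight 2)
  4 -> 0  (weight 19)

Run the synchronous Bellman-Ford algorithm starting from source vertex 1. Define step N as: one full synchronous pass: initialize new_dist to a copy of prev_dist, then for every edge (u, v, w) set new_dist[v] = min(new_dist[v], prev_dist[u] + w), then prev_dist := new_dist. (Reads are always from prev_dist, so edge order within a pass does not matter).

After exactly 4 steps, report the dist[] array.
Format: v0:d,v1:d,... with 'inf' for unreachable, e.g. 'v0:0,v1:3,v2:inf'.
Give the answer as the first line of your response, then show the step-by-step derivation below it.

v0:20,v1:0,v2:5,v3:inf,v4:28

step 1: dist = v0:inf,v1:0,v2:5,v3:inf,v4:inf
step 2: dist = v0:20,v1:0,v2:5,v3:inf,v4:inf
step 3: dist = v0:20,v1:0,v2:5,v3:inf,v4:28
step 4: dist = v0:20,v1:0,v2:5,v3:inf,v4:28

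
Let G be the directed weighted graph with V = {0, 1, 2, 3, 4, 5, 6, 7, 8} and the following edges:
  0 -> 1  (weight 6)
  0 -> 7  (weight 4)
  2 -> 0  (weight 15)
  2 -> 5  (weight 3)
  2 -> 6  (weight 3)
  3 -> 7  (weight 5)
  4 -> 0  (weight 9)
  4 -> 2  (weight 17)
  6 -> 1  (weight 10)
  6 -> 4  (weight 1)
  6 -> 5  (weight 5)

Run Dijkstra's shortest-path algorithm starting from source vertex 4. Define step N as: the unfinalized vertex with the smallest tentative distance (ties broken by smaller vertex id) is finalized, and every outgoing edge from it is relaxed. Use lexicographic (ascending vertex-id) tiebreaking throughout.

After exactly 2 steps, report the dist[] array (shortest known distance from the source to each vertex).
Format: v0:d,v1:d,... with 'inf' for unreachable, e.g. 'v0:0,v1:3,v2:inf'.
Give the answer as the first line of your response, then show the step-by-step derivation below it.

v0:9,v1:15,v2:17,v3:inf,v4:0,v5:inf,v6:inf,v7:13,v8:inf

step 1: dist = v0:9,v1:inf,v2:17,v3:inf,v4:0,v5:inf,v6:inf,v7:inf,v8:inf
step 2: dist = v0:9,v1:15,v2:17,v3:inf,v4:0,v5:inf,v6:inf,v7:13,v8:inf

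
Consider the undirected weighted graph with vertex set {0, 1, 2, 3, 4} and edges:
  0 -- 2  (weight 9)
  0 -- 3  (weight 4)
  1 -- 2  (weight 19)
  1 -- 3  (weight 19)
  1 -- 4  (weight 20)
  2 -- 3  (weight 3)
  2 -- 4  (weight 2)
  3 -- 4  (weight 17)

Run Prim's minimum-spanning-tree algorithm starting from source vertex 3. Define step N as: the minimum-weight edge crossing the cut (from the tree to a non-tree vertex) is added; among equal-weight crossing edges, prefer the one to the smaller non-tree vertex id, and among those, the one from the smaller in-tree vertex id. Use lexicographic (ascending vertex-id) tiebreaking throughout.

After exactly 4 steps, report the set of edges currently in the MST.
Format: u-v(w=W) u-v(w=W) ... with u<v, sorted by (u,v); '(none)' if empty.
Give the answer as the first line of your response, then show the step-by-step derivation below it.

0-3(w=4) 1-2(w=19) 2-3(w=3) 2-4(w=2)

step 1: add edge 2-3 (w=3); MST = {2-3(w=3)}
step 2: add edge 2-4 (w=2); MST = {2-3(w=3) 2-4(w=2)}
step 3: add edge 0-3 (w=4); MST = {0-3(w=4) 2-3(w=3) 2-4(w=2)}
step 4: add edge 1-2 (w=19); MST = {0-3(w=4) 1-2(w=19) 2-3(w=3) 2-4(w=2)}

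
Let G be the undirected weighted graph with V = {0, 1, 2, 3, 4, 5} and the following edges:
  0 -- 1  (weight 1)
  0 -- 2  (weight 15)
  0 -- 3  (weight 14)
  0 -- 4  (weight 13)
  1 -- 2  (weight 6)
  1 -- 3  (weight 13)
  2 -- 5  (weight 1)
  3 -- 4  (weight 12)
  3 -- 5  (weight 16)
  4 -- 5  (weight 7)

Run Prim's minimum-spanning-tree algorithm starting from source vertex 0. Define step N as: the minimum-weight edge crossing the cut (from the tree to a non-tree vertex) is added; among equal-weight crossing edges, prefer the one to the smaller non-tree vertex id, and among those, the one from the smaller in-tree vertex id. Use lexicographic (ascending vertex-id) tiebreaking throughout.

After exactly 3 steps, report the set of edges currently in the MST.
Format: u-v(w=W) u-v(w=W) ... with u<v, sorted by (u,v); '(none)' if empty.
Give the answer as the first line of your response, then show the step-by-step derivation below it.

0-1(w=1) 1-2(w=6) 2-5(w=1)

step 1: add edge 0-1 (w=1); MST = {0-1(w=1)}
step 2: add edge 1-2 (w=6); MST = {0-1(w=1) 1-2(w=6)}
step 3: add edge 2-5 (w=1); MST = {0-1(w=1) 1-2(w=6) 2-5(w=1)}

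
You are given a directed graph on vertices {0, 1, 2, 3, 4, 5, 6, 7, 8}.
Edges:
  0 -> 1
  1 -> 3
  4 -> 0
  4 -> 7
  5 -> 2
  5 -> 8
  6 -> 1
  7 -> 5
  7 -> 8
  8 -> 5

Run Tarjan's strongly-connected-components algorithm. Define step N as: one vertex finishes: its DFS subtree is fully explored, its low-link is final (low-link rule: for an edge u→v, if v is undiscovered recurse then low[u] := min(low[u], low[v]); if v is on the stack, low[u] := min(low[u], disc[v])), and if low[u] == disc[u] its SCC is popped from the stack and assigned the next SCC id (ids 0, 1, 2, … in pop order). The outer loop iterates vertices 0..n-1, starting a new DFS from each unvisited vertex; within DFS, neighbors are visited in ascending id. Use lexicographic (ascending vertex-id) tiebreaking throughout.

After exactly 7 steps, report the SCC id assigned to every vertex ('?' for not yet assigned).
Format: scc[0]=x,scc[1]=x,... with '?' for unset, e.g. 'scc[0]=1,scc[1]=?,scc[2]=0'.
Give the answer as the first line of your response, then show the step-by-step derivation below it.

scc[0]=2,scc[1]=1,scc[2]=3,scc[3]=0,scc[4]=?,scc[5]=4,scc[6]=?,scc[7]=5,scc[8]=4

step 1: low=(low[0]=0,low[1]=1,low[2]=?,low[3]=2,low[4]=?,low[5]=?,low[6]=?,low[7]=?,low[8]=?); scc=(scc[0]=?,scc[1]=?,scc[2]=?,scc[3]=0,scc[4]=?,scc[5]=?,scc[6]=?,scc[7]=?,scc[8]=?)
step 2: low=(low[0]=0,low[1]=1,low[2]=?,low[3]=2,low[4]=?,low[5]=?,low[6]=?,low[7]=?,low[8]=?); scc=(scc[0]=?,scc[1]=1,scc[2]=?,scc[3]=0,scc[4]=?,scc[5]=?,scc[6]=?,scc[7]=?,scc[8]=?)
step 3: low=(low[0]=0,low[1]=1,low[2]=?,low[3]=2,low[4]=?,low[5]=?,low[6]=?,low[7]=?,low[8]=?); scc=(scc[0]=2,scc[1]=1,scc[2]=?,scc[3]=0,scc[4]=?,scc[5]=?,scc[6]=?,scc[7]=?,scc[8]=?)
step 4: low=(low[0]=0,low[1]=1,low[2]=3,low[3]=2,low[4]=?,low[5]=?,low[6]=?,low[7]=?,low[8]=?); scc=(scc[0]=2,scc[1]=1,scc[2]=3,scc[3]=0,scc[4]=?,scc[5]=?,scc[6]=?,scc[7]=?,scc[8]=?)
step 5: low=(low[0]=0,low[1]=1,low[2]=3,low[3]=2,low[4]=4,low[5]=6,low[6]=?,low[7]=5,low[8]=6); scc=(scc[0]=2,scc[1]=1,scc[2]=3,scc[3]=0,scc[4]=?,scc[5]=?,scc[6]=?,scc[7]=?,scc[8]=?)
step 6: low=(low[0]=0,low[1]=1,low[2]=3,low[3]=2,low[4]=4,low[5]=6,low[6]=?,low[7]=5,low[8]=6); scc=(scc[0]=2,scc[1]=1,scc[2]=3,scc[3]=0,scc[4]=?,scc[5]=4,scc[6]=?,scc[7]=?,scc[8]=4)
step 7: low=(low[0]=0,low[1]=1,low[2]=3,low[3]=2,low[4]=4,low[5]=6,low[6]=?,low[7]=5,low[8]=6); scc=(scc[0]=2,scc[1]=1,scc[2]=3,scc[3]=0,scc[4]=?,scc[5]=4,scc[6]=?,scc[7]=5,scc[8]=4)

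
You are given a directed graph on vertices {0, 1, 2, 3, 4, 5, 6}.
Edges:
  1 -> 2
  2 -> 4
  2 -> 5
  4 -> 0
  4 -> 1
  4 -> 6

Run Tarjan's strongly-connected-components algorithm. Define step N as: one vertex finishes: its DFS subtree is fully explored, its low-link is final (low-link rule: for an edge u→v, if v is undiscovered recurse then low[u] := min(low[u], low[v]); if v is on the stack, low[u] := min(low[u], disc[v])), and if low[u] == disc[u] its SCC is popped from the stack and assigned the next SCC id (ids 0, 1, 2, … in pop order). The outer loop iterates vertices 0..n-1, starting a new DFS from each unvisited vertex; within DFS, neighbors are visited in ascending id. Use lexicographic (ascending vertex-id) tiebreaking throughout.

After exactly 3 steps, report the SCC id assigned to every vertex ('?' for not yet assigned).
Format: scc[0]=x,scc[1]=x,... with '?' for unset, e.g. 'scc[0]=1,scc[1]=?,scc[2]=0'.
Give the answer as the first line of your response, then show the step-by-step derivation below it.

scc[0]=0,scc[1]=?,scc[2]=?,scc[3]=?,scc[4]=?,scc[5]=?,scc[6]=1

step 1: low=(low[0]=0,low[1]=?,low[2]=?,low[3]=?,low[4]=?,low[5]=?,low[6]=?); scc=(scc[0]=0,scc[1]=?,scc[2]=?,scc[3]=?,scc[4]=?,scc[5]=?,scc[6]=?)
step 2: low=(low[0]=0,low[1]=1,low[2]=2,low[3]=?,low[4]=1,low[5]=?,low[6]=4); scc=(scc[0]=0,scc[1]=?,scc[2]=?,scc[3]=?,scc[4]=?,scc[5]=?,scc[6]=1)
step 3: low=(low[0]=0,low[1]=1,low[2]=2,low[3]=?,low[4]=1,low[5]=?,low[6]=4); scc=(scc[0]=0,scc[1]=?,scc[2]=?,scc[3]=?,scc[4]=?,scc[5]=?,scc[6]=1)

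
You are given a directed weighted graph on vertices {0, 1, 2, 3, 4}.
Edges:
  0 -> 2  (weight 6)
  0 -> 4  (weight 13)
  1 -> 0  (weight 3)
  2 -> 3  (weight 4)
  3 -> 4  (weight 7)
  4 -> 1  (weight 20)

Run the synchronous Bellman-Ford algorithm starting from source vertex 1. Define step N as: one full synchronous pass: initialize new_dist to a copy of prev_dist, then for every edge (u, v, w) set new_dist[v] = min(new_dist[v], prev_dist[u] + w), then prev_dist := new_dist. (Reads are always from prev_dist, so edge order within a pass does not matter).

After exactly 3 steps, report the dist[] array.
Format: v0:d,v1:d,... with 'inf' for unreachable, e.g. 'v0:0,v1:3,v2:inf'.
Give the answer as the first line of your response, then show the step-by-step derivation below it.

v0:3,v1:0,v2:9,v3:13,v4:16

step 1: dist = v0:3,v1:0,v2:inf,v3:inf,v4:inf
step 2: dist = v0:3,v1:0,v2:9,v3:inf,v4:16
step 3: dist = v0:3,v1:0,v2:9,v3:13,v4:16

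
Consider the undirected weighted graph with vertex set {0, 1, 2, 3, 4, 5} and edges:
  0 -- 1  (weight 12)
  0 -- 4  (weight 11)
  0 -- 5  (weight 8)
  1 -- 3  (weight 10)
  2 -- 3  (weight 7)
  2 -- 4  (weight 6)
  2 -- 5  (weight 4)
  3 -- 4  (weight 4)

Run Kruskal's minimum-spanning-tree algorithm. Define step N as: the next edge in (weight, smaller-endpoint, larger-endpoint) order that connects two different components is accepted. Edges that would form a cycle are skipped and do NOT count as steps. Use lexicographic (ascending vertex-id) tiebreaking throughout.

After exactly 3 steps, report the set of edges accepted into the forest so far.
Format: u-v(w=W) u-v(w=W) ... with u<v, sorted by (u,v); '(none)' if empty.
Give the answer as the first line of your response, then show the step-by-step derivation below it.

2-4(w=6) 2-5(w=4) 3-4(w=4)

step 1: add edge 2-5 (w=4); MST = {2-5(w=4)}
step 2: add edge 3-4 (w=4); MST = {2-5(w=4) 3-4(w=4)}
step 3: add edge 2-4 (w=6); MST = {2-4(w=6) 2-5(w=4) 3-4(w=4)}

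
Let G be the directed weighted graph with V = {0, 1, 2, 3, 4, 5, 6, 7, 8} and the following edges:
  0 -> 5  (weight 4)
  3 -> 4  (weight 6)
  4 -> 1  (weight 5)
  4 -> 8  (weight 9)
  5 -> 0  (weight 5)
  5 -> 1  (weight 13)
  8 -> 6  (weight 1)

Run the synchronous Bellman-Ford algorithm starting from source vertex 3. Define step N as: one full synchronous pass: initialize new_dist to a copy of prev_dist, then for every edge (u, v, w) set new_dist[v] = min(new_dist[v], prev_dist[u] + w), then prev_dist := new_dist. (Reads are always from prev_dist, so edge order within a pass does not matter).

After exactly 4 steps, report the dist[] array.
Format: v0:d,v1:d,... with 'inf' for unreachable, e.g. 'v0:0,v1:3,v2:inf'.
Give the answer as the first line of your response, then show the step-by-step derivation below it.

v0:inf,v1:11,v2:inf,v3:0,v4:6,v5:inf,v6:16,v7:inf,v8:15

step 1: dist = v0:inf,v1:inf,v2:inf,v3:0,v4:6,v5:inf,v6:inf,v7:inf,v8:inf
step 2: dist = v0:inf,v1:11,v2:inf,v3:0,v4:6,v5:inf,v6:inf,v7:inf,v8:15
step 3: dist = v0:inf,v1:11,v2:inf,v3:0,v4:6,v5:inf,v6:16,v7:inf,v8:15
step 4: dist = v0:inf,v1:11,v2:inf,v3:0,v4:6,v5:inf,v6:16,v7:inf,v8:15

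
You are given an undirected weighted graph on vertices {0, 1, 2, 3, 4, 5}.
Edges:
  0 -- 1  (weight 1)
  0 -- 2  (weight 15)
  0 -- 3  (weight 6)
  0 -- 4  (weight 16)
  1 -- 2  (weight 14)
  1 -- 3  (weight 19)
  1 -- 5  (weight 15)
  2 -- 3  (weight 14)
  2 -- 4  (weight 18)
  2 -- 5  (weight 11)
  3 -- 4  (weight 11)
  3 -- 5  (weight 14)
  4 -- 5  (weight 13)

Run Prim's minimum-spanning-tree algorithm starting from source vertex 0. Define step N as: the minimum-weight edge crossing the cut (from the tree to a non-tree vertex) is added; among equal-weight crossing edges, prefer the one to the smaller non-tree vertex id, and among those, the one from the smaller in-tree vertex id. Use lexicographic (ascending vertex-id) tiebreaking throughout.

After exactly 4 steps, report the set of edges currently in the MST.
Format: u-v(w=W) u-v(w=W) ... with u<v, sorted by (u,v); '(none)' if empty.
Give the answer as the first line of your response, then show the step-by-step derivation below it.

0-1(w=1) 0-3(w=6) 3-4(w=11) 4-5(w=13)

step 1: add edge 0-1 (w=1); MST = {0-1(w=1)}
step 2: add edge 0-3 (w=6); MST = {0-1(w=1) 0-3(w=6)}
step 3: add edge 3-4 (w=11); MST = {0-1(w=1) 0-3(w=6) 3-4(w=11)}
step 4: add edge 4-5 (w=13); MST = {0-1(w=1) 0-3(w=6) 3-4(w=11) 4-5(w=13)}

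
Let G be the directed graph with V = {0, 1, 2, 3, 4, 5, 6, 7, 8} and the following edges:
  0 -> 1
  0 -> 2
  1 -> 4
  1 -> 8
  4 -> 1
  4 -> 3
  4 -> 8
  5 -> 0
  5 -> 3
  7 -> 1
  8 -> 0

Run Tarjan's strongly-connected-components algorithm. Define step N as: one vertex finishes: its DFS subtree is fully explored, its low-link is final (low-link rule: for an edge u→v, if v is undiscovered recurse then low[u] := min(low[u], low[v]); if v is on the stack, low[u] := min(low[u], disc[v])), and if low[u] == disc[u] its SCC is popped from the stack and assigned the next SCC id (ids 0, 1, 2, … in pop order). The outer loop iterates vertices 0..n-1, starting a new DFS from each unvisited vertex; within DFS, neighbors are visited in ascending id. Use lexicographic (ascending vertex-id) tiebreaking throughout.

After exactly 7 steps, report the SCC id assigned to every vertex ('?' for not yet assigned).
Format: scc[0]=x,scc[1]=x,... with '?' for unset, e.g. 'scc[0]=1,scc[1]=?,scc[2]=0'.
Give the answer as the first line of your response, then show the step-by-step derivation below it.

scc[0]=2,scc[1]=2,scc[2]=1,scc[3]=0,scc[4]=2,scc[5]=3,scc[6]=?,scc[7]=?,scc[8]=2

step 1: low=(low[0]=0,low[1]=1,low[2]=?,low[3]=3,low[4]=1,low[5]=?,low[6]=?,low[7]=?,low[8]=?); scc=(scc[0]=?,scc[1]=?,scc[2]=?,scc[3]=0,scc[4]=?,scc[5]=?,scc[6]=?,scc[7]=?,scc[8]=?)
step 2: low=(low[0]=0,low[1]=1,low[2]=?,low[3]=3,low[4]=1,low[5]=?,low[6]=?,low[7]=?,low[8]=0); scc=(scc[0]=?,scc[1]=?,scc[2]=?,scc[3]=0,scc[4]=?,scc[5]=?,scc[6]=?,scc[7]=?,scc[8]=?)
step 3: low=(low[0]=0,low[1]=1,low[2]=?,low[3]=3,low[4]=0,low[5]=?,low[6]=?,low[7]=?,low[8]=0); scc=(scc[0]=?,scc[1]=?,scc[2]=?,scc[3]=0,scc[4]=?,scc[5]=?,scc[6]=?,scc[7]=?,scc[8]=?)
step 4: low=(low[0]=0,low[1]=0,low[2]=?,low[3]=3,low[4]=0,low[5]=?,low[6]=?,low[7]=?,low[8]=0); scc=(scc[0]=?,scc[1]=?,scc[2]=?,scc[3]=0,scc[4]=?,scc[5]=?,scc[6]=?,scc[7]=?,scc[8]=?)
step 5: low=(low[0]=0,low[1]=0,low[2]=5,low[3]=3,low[4]=0,low[5]=?,low[6]=?,low[7]=?,low[8]=0); scc=(scc[0]=?,scc[1]=?,scc[2]=1,scc[3]=0,scc[4]=?,scc[5]=?,scc[6]=?,scc[7]=?,scc[8]=?)
step 6: low=(low[0]=0,low[1]=0,low[2]=5,low[3]=3,low[4]=0,low[5]=?,low[6]=?,low[7]=?,low[8]=0); scc=(scc[0]=2,scc[1]=2,scc[2]=1,scc[3]=0,scc[4]=2,scc[5]=?,scc[6]=?,scc[7]=?,scc[8]=2)
step 7: low=(low[0]=0,low[1]=0,low[2]=5,low[3]=3,low[4]=0,low[5]=6,low[6]=?,low[7]=?,low[8]=0); scc=(scc[0]=2,scc[1]=2,scc[2]=1,scc[3]=0,scc[4]=2,scc[5]=3,scc[6]=?,scc[7]=?,scc[8]=2)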